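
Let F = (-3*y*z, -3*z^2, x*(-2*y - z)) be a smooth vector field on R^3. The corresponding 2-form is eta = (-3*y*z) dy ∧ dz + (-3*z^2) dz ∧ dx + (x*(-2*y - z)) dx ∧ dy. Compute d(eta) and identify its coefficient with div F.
d(eta) = (-x) dx ∧ dy ∧ dz; div F = -x

For a 2-form in R^3 of the form above, applying d gives a 3-form with coefficient ∂P/∂x + ∂Q/∂y + ∂R/∂z:
  ∂P/∂x = 0
  ∂Q/∂y = 0
  ∂R/∂z = -x
Sum = -x, which is exactly div F.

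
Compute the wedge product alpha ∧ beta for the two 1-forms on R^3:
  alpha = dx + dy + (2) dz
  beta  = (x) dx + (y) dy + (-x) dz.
alpha ∧ beta = (-x + y) dx ∧ dy + (-3*x) dx ∧ dz + (-x - 2*y) dy ∧ dz

Distribute the wedge, using dx_i ∧ dx_j = -dx_j ∧ dx_i and dx_i ∧ dx_i = 0. For each pair (i, j) with i < j, the coefficient of dx_i ∧ dx_j in alpha ∧ beta is (alpha_i * beta_j - alpha_j * beta_i). Collecting: alpha ∧ beta = (-x + y) dx ∧ dy + (-3*x) dx ∧ dz + (-x - 2*y) dy ∧ dz.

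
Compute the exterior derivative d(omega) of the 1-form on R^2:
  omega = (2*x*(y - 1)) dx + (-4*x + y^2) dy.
d(omega) = (-2*x - 4) dx ∧ dy

For a 1-form omega = sum_i f_i dx_i, the exterior derivative is
  d(omega) = sum_{i < j} (∂f_j/∂x_i - ∂f_i/∂x_j) dx_i ∧ dx_j.
  coefficient of dx ∧ dy: ∂f_2/∂x - ∂f_1/∂y = ∂(-4*x + y^2)/∂x - ∂(2*x*(y - 1))/∂y = -2*x - 4
Assembling: d(omega) = (-2*x - 4) dx ∧ dy.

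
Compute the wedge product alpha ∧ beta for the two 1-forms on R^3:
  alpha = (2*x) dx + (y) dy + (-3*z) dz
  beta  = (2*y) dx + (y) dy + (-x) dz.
alpha ∧ beta = (2*y*(x - y)) dx ∧ dy + (-2*x^2 + 6*y*z) dx ∧ dz + (y*(-x + 3*z)) dy ∧ dz

Distribute the wedge, using dx_i ∧ dx_j = -dx_j ∧ dx_i and dx_i ∧ dx_i = 0. For each pair (i, j) with i < j, the coefficient of dx_i ∧ dx_j in alpha ∧ beta is (alpha_i * beta_j - alpha_j * beta_i). Collecting: alpha ∧ beta = (2*y*(x - y)) dx ∧ dy + (-2*x^2 + 6*y*z) dx ∧ dz + (y*(-x + 3*z)) dy ∧ dz.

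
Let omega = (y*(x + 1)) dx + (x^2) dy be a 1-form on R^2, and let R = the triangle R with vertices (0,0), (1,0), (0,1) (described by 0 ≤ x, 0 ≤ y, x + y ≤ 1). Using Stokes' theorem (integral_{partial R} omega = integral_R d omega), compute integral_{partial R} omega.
integral_(partial R) omega = -1/3

Stokes: integral_partial_R omega = integral_R d omega with d omega = (∂Q/∂x - ∂P/∂y) dx ∧ dy.
  ∂Q/∂x = 2*x
  ∂P/∂y = x + 1
  integrand = ∂Q/∂x - ∂P/∂y = x - 1.
Integrating over R: integral_0^1 integral_0^{1-x} (x - 1) dy dx = -1/3.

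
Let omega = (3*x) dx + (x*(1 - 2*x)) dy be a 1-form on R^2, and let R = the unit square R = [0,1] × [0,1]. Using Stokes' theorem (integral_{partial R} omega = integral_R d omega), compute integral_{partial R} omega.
integral_(partial R) omega = -1

Stokes: integral_partial_R omega = integral_R d omega with d omega = (∂Q/∂x - ∂P/∂y) dx ∧ dy.
  ∂Q/∂x = 1 - 4*x
  ∂P/∂y = 0
  integrand = ∂Q/∂x - ∂P/∂y = 1 - 4*x.
Integrating over R: integral_0^1 integral_0^1 (1 - 4*x) dx dy = -1.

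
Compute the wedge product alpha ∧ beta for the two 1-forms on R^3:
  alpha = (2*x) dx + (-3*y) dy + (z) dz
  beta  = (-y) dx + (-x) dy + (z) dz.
alpha ∧ beta = (-2*x^2 - 3*y^2) dx ∧ dy + (z*(2*x + y)) dx ∧ dz + (z*(x - 3*y)) dy ∧ dz

Distribute the wedge, using dx_i ∧ dx_j = -dx_j ∧ dx_i and dx_i ∧ dx_i = 0. For each pair (i, j) with i < j, the coefficient of dx_i ∧ dx_j in alpha ∧ beta is (alpha_i * beta_j - alpha_j * beta_i). Collecting: alpha ∧ beta = (-2*x^2 - 3*y^2) dx ∧ dy + (z*(2*x + y)) dx ∧ dz + (z*(x - 3*y)) dy ∧ dz.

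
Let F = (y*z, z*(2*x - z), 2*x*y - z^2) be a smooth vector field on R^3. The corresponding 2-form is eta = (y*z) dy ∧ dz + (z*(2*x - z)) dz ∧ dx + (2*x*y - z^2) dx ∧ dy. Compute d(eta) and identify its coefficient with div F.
d(eta) = (-2*z) dx ∧ dy ∧ dz; div F = -2*z

For a 2-form in R^3 of the form above, applying d gives a 3-form with coefficient ∂P/∂x + ∂Q/∂y + ∂R/∂z:
  ∂P/∂x = 0
  ∂Q/∂y = 0
  ∂R/∂z = -2*z
Sum = -2*z, which is exactly div F.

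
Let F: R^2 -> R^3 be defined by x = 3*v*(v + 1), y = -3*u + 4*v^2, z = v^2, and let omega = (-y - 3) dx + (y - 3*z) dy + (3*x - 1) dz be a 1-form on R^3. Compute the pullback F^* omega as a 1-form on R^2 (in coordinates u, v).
F^* omega = (9*u - 3*v^2) du + (-6*u*v + 9*u + 2*v^3 + 6*v^2 - 20*v - 9) dv

Using F^*(f dg) = (f ∘ F) d(g ∘ F), substitute each coordinate x_i by F_i(u, v) in f_i, and replace dx_i by d F_i = (∂F_i/∂u) du + (∂F_i/∂v) dv.
  For the x component: f_1(F) = 3*u - 4*v^2 - 3; d F_1 = (0) du + (6*v + 3) dv
  For the y component: f_2(F) = -3*u + v^2; d F_2 = (-3) du + (8*v) dv
  For the z component: f_3(F) = 9*v^2 + 9*v - 1; d F_3 = (0) du + (2*v) dv
Combining and collecting du, dv coefficients:
  coeff of du: 9*u - 3*v^2
  coeff of dv: -6*u*v + 9*u + 2*v^3 + 6*v^2 - 20*v - 9
F^* omega = (9*u - 3*v^2) du + (-6*u*v + 9*u + 2*v^3 + 6*v^2 - 20*v - 9) dv.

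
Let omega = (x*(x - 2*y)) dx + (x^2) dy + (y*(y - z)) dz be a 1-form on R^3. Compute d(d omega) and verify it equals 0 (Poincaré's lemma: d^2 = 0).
d(d omega) = 0

Step 1: d omega = sum_{i<j} (∂f_j/∂x_i - ∂f_i/∂x_j) dx_i ∧ dx_j:
  coeff of dx ∧ dy: 4*x
  coeff of dx ∧ dz: 0
  coeff of dy ∧ dz: 2*y - z
Step 2: Apply d again to each 2-form coefficient. The only possible 3-form in R^3 is dx ∧ dy ∧ dz, with coefficient
  ∂(coeff of dy∧dz)/∂x - ∂(coeff of dx∧dz)/∂y + ∂(coeff of dx∧dy)/∂z
  = ∂/∂x (2*y - z) - ∂/∂y (0) + ∂/∂z (4*x).
Each of these terms simplifies to sums of mixed partials that cancel in pairs. The result is 0 (by equality of mixed partials for smooth functions — Schwarz / Clairaut).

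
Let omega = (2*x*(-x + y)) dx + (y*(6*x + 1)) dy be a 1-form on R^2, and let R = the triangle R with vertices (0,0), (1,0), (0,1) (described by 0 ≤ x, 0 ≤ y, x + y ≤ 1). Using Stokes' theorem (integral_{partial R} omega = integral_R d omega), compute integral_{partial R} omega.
integral_(partial R) omega = 2/3

Stokes: integral_partial_R omega = integral_R d omega with d omega = (∂Q/∂x - ∂P/∂y) dx ∧ dy.
  ∂Q/∂x = 6*y
  ∂P/∂y = 2*x
  integrand = ∂Q/∂x - ∂P/∂y = -2*x + 6*y.
Integrating over R: integral_0^1 integral_0^{1-x} (-2*x + 6*y) dy dx = 2/3.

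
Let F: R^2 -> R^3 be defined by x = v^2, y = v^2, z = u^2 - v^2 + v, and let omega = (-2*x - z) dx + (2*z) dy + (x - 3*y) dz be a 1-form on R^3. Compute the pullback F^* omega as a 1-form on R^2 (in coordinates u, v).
F^* omega = (-4*u*v^2) du + (2*v*(u^2 - v^2)) dv

Using F^*(f dg) = (f ∘ F) d(g ∘ F), substitute each coordinate x_i by F_i(u, v) in f_i, and replace dx_i by d F_i = (∂F_i/∂u) du + (∂F_i/∂v) dv.
  For the x component: f_1(F) = -u^2 - v^2 - v; d F_1 = (0) du + (2*v) dv
  For the y component: f_2(F) = 2*u^2 - 2*v^2 + 2*v; d F_2 = (0) du + (2*v) dv
  For the z component: f_3(F) = -2*v^2; d F_3 = (2*u) du + (1 - 2*v) dv
Combining and collecting du, dv coefficients:
  coeff of du: -4*u*v^2
  coeff of dv: 2*v*(u^2 - v^2)
F^* omega = (-4*u*v^2) du + (2*v*(u^2 - v^2)) dv.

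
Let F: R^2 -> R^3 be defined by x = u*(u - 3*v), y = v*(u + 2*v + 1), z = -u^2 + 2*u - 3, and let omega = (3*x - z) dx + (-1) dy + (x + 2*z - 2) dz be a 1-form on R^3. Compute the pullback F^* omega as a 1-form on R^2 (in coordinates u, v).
F^* omega = (10*u^3 - 24*u^2*v - 14*u^2 + 27*u*v^2 + 30*u - 10*v - 16) du + (-12*u^3 + 27*u^2*v + 6*u^2 - 10*u - 4*v - 1) dv

Using F^*(f dg) = (f ∘ F) d(g ∘ F), substitute each coordinate x_i by F_i(u, v) in f_i, and replace dx_i by d F_i = (∂F_i/∂u) du + (∂F_i/∂v) dv.
  For the x component: f_1(F) = 4*u^2 - 9*u*v - 2*u + 3; d F_1 = (2*u - 3*v) du + (-3*u) dv
  For the y component: f_2(F) = -1; d F_2 = (v) du + (u + 4*v + 1) dv
  For the z component: f_3(F) = -u^2 - 3*u*v + 4*u - 8; d F_3 = (2 - 2*u) du + (0) dv
Combining and collecting du, dv coefficients:
  coeff of du: 10*u^3 - 24*u^2*v - 14*u^2 + 27*u*v^2 + 30*u - 10*v - 16
  coeff of dv: -12*u^3 + 27*u^2*v + 6*u^2 - 10*u - 4*v - 1
F^* omega = (10*u^3 - 24*u^2*v - 14*u^2 + 27*u*v^2 + 30*u - 10*v - 16) du + (-12*u^3 + 27*u^2*v + 6*u^2 - 10*u - 4*v - 1) dv.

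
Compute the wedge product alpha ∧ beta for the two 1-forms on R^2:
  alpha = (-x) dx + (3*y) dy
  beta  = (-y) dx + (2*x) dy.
alpha ∧ beta = (-2*x^2 + 3*y^2) dx ∧ dy

Distribute the wedge, using dx_i ∧ dx_j = -dx_j ∧ dx_i and dx_i ∧ dx_i = 0. For each pair (i, j) with i < j, the coefficient of dx_i ∧ dx_j in alpha ∧ beta is (alpha_i * beta_j - alpha_j * beta_i). Collecting: alpha ∧ beta = (-2*x^2 + 3*y^2) dx ∧ dy.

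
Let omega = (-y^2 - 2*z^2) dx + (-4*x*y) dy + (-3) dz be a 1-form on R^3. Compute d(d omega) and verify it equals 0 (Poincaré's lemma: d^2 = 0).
d(d omega) = 0

Step 1: d omega = sum_{i<j} (∂f_j/∂x_i - ∂f_i/∂x_j) dx_i ∧ dx_j:
  coeff of dx ∧ dy: -2*y
  coeff of dx ∧ dz: 4*z
  coeff of dy ∧ dz: 0
Step 2: Apply d again to each 2-form coefficient. The only possible 3-form in R^3 is dx ∧ dy ∧ dz, with coefficient
  ∂(coeff of dy∧dz)/∂x - ∂(coeff of dx∧dz)/∂y + ∂(coeff of dx∧dy)/∂z
  = ∂/∂x (0) - ∂/∂y (4*z) + ∂/∂z (-2*y).
Each of these terms simplifies to sums of mixed partials that cancel in pairs. The result is 0 (by equality of mixed partials for smooth functions — Schwarz / Clairaut).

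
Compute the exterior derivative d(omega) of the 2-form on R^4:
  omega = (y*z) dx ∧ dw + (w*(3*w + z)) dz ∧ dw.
d(omega) = (-z) dx ∧ dy ∧ dw + (-y) dx ∧ dz ∧ dw

For a 2-form omega = sum_{i<j} g_{ij} dx_i ∧ dx_j, the exterior derivative is
  d(omega) = sum_{i<j} d(g_{ij}) ∧ dx_i ∧ dx_j = sum_{i<j, k} (∂g_{ij}/∂x_k) dx_k ∧ dx_i ∧ dx_j.
Expand each term, using dx_k ∧ dx_i ∧ dx_j = sgn(permutation) dx_{(a)} ∧ dx_{(b)} ∧ dx_{(c)} with (a < b < c) sorted:
  d(y*z) includes (∂/∂y)(y*z) dy = (z) dy, which multiplied by dx ∧ dw gives (-z) dx ∧ dy ∧ dw
  d(y*z) includes (∂/∂z)(y*z) dz = (y) dz, which multiplied by dx ∧ dw gives (-y) dx ∧ dz ∧ dw
Collecting like 3-forms: d(omega) = (-z) dx ∧ dy ∧ dw + (-y) dx ∧ dz ∧ dw.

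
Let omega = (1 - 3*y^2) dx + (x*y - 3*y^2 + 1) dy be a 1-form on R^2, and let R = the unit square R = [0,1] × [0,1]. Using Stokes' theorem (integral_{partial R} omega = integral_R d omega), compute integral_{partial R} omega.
integral_(partial R) omega = 7/2

Stokes: integral_partial_R omega = integral_R d omega with d omega = (∂Q/∂x - ∂P/∂y) dx ∧ dy.
  ∂Q/∂x = y
  ∂P/∂y = -6*y
  integrand = ∂Q/∂x - ∂P/∂y = 7*y.
Integrating over R: integral_0^1 integral_0^1 (7*y) dx dy = 7/2.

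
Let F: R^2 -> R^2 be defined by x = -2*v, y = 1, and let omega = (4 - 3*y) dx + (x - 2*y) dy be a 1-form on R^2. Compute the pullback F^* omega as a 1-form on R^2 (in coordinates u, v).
F^* omega = (-2) dv

Using F^*(f dg) = (f ∘ F) d(g ∘ F), substitute each coordinate x_i by F_i(u, v) in f_i, and replace dx_i by d F_i = (∂F_i/∂u) du + (∂F_i/∂v) dv.
  For the x component: f_1(F) = 1; d F_1 = (0) du + (-2) dv
  For the y component: f_2(F) = -2*v - 2; d F_2 = (0) du + (0) dv
Combining and collecting du, dv coefficients:
  coeff of du: 0
  coeff of dv: -2
F^* omega = (-2) dv.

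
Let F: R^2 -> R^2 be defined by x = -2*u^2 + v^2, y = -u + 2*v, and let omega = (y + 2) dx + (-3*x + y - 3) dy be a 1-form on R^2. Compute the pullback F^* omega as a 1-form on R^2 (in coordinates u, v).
F^* omega = (-2*u^2 - 8*u*v - 7*u + 3*v^2 - 2*v + 3) du + (12*u^2 - 2*u*v - 2*u - 2*v^2 + 8*v - 6) dv

Using F^*(f dg) = (f ∘ F) d(g ∘ F), substitute each coordinate x_i by F_i(u, v) in f_i, and replace dx_i by d F_i = (∂F_i/∂u) du + (∂F_i/∂v) dv.
  For the x component: f_1(F) = -u + 2*v + 2; d F_1 = (-4*u) du + (2*v) dv
  For the y component: f_2(F) = 6*u^2 - u - 3*v^2 + 2*v - 3; d F_2 = (-1) du + (2) dv
Combining and collecting du, dv coefficients:
  coeff of du: -2*u^2 - 8*u*v - 7*u + 3*v^2 - 2*v + 3
  coeff of dv: 12*u^2 - 2*u*v - 2*u - 2*v^2 + 8*v - 6
F^* omega = (-2*u^2 - 8*u*v - 7*u + 3*v^2 - 2*v + 3) du + (12*u^2 - 2*u*v - 2*u - 2*v^2 + 8*v - 6) dv.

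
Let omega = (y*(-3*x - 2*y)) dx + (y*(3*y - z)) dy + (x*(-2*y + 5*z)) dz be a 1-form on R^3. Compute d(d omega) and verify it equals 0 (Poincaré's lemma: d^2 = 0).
d(d omega) = 0

Step 1: d omega = sum_{i<j} (∂f_j/∂x_i - ∂f_i/∂x_j) dx_i ∧ dx_j:
  coeff of dx ∧ dy: 3*x + 4*y
  coeff of dx ∧ dz: -2*y + 5*z
  coeff of dy ∧ dz: -2*x + y
Step 2: Apply d again to each 2-form coefficient. The only possible 3-form in R^3 is dx ∧ dy ∧ dz, with coefficient
  ∂(coeff of dy∧dz)/∂x - ∂(coeff of dx∧dz)/∂y + ∂(coeff of dx∧dy)/∂z
  = ∂/∂x (-2*x + y) - ∂/∂y (-2*y + 5*z) + ∂/∂z (3*x + 4*y).
Each of these terms simplifies to sums of mixed partials that cancel in pairs. The result is 0 (by equality of mixed partials for smooth functions — Schwarz / Clairaut).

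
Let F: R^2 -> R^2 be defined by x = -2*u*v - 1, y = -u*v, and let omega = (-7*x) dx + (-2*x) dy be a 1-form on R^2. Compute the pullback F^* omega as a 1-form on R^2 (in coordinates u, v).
F^* omega = (16*v*(-2*u*v - 1)) du + (16*u*(-2*u*v - 1)) dv

Using F^*(f dg) = (f ∘ F) d(g ∘ F), substitute each coordinate x_i by F_i(u, v) in f_i, and replace dx_i by d F_i = (∂F_i/∂u) du + (∂F_i/∂v) dv.
  For the x component: f_1(F) = 14*u*v + 7; d F_1 = (-2*v) du + (-2*u) dv
  For the y component: f_2(F) = 4*u*v + 2; d F_2 = (-v) du + (-u) dv
Combining and collecting du, dv coefficients:
  coeff of du: 16*v*(-2*u*v - 1)
  coeff of dv: 16*u*(-2*u*v - 1)
F^* omega = (16*v*(-2*u*v - 1)) du + (16*u*(-2*u*v - 1)) dv.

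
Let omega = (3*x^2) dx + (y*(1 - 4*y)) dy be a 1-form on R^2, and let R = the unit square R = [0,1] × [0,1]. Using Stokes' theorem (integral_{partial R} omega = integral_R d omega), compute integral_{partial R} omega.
integral_(partial R) omega = 0

Stokes: integral_partial_R omega = integral_R d omega with d omega = (∂Q/∂x - ∂P/∂y) dx ∧ dy.
  ∂Q/∂x = 0
  ∂P/∂y = 0
  integrand = ∂Q/∂x - ∂P/∂y = 0.
Integrating over R: integral_0^1 integral_0^1 (0) dx dy = 0.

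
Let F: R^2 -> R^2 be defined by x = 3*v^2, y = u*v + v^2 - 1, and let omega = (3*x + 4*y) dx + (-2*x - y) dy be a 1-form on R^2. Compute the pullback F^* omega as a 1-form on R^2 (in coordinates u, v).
F^* omega = (v*(-u*v - 7*v^2 + 1)) du + (-u^2*v + 15*u*v^2 + u + 64*v^3 - 22*v) dv

Using F^*(f dg) = (f ∘ F) d(g ∘ F), substitute each coordinate x_i by F_i(u, v) in f_i, and replace dx_i by d F_i = (∂F_i/∂u) du + (∂F_i/∂v) dv.
  For the x component: f_1(F) = 4*u*v + 13*v^2 - 4; d F_1 = (0) du + (6*v) dv
  For the y component: f_2(F) = -u*v - 7*v^2 + 1; d F_2 = (v) du + (u + 2*v) dv
Combining and collecting du, dv coefficients:
  coeff of du: v*(-u*v - 7*v^2 + 1)
  coeff of dv: -u^2*v + 15*u*v^2 + u + 64*v^3 - 22*v
F^* omega = (v*(-u*v - 7*v^2 + 1)) du + (-u^2*v + 15*u*v^2 + u + 64*v^3 - 22*v) dv.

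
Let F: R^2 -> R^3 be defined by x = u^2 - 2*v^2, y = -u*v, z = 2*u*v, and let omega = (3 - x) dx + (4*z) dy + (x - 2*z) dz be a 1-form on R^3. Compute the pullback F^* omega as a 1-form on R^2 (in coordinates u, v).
F^* omega = (-2*u^3 + 2*u^2*v - 12*u*v^2 + 6*u - 4*v^3) du + (2*u^3 - 12*u^2*v - 4*u*v^2 - 8*v^3 - 12*v) dv

Using F^*(f dg) = (f ∘ F) d(g ∘ F), substitute each coordinate x_i by F_i(u, v) in f_i, and replace dx_i by d F_i = (∂F_i/∂u) du + (∂F_i/∂v) dv.
  For the x component: f_1(F) = -u^2 + 2*v^2 + 3; d F_1 = (2*u) du + (-4*v) dv
  For the y component: f_2(F) = 8*u*v; d F_2 = (-v) du + (-u) dv
  For the z component: f_3(F) = u^2 - 4*u*v - 2*v^2; d F_3 = (2*v) du + (2*u) dv
Combining and collecting du, dv coefficients:
  coeff of du: -2*u^3 + 2*u^2*v - 12*u*v^2 + 6*u - 4*v^3
  coeff of dv: 2*u^3 - 12*u^2*v - 4*u*v^2 - 8*v^3 - 12*v
F^* omega = (-2*u^3 + 2*u^2*v - 12*u*v^2 + 6*u - 4*v^3) du + (2*u^3 - 12*u^2*v - 4*u*v^2 - 8*v^3 - 12*v) dv.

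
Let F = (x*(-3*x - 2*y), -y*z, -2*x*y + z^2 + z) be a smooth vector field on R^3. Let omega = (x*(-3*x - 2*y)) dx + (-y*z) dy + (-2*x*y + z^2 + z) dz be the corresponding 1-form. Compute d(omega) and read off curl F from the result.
d(omega) = (-2*x + y) dy ∧ dz + (2*y) dz ∧ dx + (2*x) dx ∧ dy; curl F = (-2*x + y, 2*y, 2*x)

d omega = sum_{i<j} (∂f_j/∂x_i - ∂f_i/∂x_j) dx_i ∧ dx_j. Under the identification (dy ∧ dz, dz ∧ dx, dx ∧ dy) ↔ (e_x, e_y, e_z), the coefficients are exactly the components of curl F. Compute:
  ∂R/∂y - ∂Q/∂z = (-2*x) - (-y) = -2*x + y
  ∂P/∂z - ∂R/∂x = (0) - (-2*y) = 2*y
  ∂Q/∂x - ∂P/∂y = (0) - (-2*x) = 2*x.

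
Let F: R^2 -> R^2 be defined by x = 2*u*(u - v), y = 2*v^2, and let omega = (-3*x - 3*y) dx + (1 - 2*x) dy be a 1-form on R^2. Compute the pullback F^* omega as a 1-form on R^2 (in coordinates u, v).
F^* omega = (-24*u^3 + 36*u^2*v - 36*u*v^2 + 12*v^3) du + (12*u^3 - 28*u^2*v + 28*u*v^2 + 4*v) dv

Using F^*(f dg) = (f ∘ F) d(g ∘ F), substitute each coordinate x_i by F_i(u, v) in f_i, and replace dx_i by d F_i = (∂F_i/∂u) du + (∂F_i/∂v) dv.
  For the x component: f_1(F) = -6*u^2 + 6*u*v - 6*v^2; d F_1 = (4*u - 2*v) du + (-2*u) dv
  For the y component: f_2(F) = -4*u^2 + 4*u*v + 1; d F_2 = (0) du + (4*v) dv
Combining and collecting du, dv coefficients:
  coeff of du: -24*u^3 + 36*u^2*v - 36*u*v^2 + 12*v^3
  coeff of dv: 12*u^3 - 28*u^2*v + 28*u*v^2 + 4*v
F^* omega = (-24*u^3 + 36*u^2*v - 36*u*v^2 + 12*v^3) du + (12*u^3 - 28*u^2*v + 28*u*v^2 + 4*v) dv.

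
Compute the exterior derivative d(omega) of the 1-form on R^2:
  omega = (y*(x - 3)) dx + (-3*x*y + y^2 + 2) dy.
d(omega) = (-x - 3*y + 3) dx ∧ dy

For a 1-form omega = sum_i f_i dx_i, the exterior derivative is
  d(omega) = sum_{i < j} (∂f_j/∂x_i - ∂f_i/∂x_j) dx_i ∧ dx_j.
  coefficient of dx ∧ dy: ∂f_2/∂x - ∂f_1/∂y = ∂(-3*x*y + y^2 + 2)/∂x - ∂(y*(x - 3))/∂y = -x - 3*y + 3
Assembling: d(omega) = (-x - 3*y + 3) dx ∧ dy.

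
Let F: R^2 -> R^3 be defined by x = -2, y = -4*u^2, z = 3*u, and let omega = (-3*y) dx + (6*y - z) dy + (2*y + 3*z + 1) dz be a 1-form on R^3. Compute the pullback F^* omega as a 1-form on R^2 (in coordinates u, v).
F^* omega = (192*u^3 + 27*u + 3) du

Using F^*(f dg) = (f ∘ F) d(g ∘ F), substitute each coordinate x_i by F_i(u, v) in f_i, and replace dx_i by d F_i = (∂F_i/∂u) du + (∂F_i/∂v) dv.
  For the x component: f_1(F) = 12*u^2; d F_1 = (0) du + (0) dv
  For the y component: f_2(F) = 3*u*(-8*u - 1); d F_2 = (-8*u) du + (0) dv
  For the z component: f_3(F) = -8*u^2 + 9*u + 1; d F_3 = (3) du + (0) dv
Combining and collecting du, dv coefficients:
  coeff of du: 192*u^3 + 27*u + 3
  coeff of dv: 0
F^* omega = (192*u^3 + 27*u + 3) du.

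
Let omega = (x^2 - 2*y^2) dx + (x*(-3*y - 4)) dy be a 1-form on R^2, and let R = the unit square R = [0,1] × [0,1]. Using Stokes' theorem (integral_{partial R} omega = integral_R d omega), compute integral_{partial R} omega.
integral_(partial R) omega = -7/2

Stokes: integral_partial_R omega = integral_R d omega with d omega = (∂Q/∂x - ∂P/∂y) dx ∧ dy.
  ∂Q/∂x = -3*y - 4
  ∂P/∂y = -4*y
  integrand = ∂Q/∂x - ∂P/∂y = y - 4.
Integrating over R: integral_0^1 integral_0^1 (y - 4) dx dy = -7/2.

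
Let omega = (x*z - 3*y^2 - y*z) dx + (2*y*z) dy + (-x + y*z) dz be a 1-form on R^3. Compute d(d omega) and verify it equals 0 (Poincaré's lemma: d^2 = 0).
d(d omega) = 0

Step 1: d omega = sum_{i<j} (∂f_j/∂x_i - ∂f_i/∂x_j) dx_i ∧ dx_j:
  coeff of dx ∧ dy: 6*y + z
  coeff of dx ∧ dz: -x + y - 1
  coeff of dy ∧ dz: -2*y + z
Step 2: Apply d again to each 2-form coefficient. The only possible 3-form in R^3 is dx ∧ dy ∧ dz, with coefficient
  ∂(coeff of dy∧dz)/∂x - ∂(coeff of dx∧dz)/∂y + ∂(coeff of dx∧dy)/∂z
  = ∂/∂x (-2*y + z) - ∂/∂y (-x + y - 1) + ∂/∂z (6*y + z).
Each of these terms simplifies to sums of mixed partials that cancel in pairs. The result is 0 (by equality of mixed partials for smooth functions — Schwarz / Clairaut).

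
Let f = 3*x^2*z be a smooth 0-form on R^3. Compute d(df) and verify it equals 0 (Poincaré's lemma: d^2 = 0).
d(df) = 0

Step 1: df = sum_i (∂f/∂x_i) dx_i = (6*x*z) dx + (0) dy + (3*x^2) dz.
Step 2: Apply d again. Using the 1-form formula, the coefficient of dx ∧ dy in d(df) is ∂^2 f/∂x ∂y - ∂^2 f/∂y ∂x = (0) - (0) = 0 (equality of mixed partials for smooth f).
Similarly for dx ∧ dz and dy ∧ dz — all coefficients vanish. So d(df) = 0.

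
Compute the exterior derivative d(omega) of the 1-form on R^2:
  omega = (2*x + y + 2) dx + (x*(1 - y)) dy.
d(omega) = (-y) dx ∧ dy

For a 1-form omega = sum_i f_i dx_i, the exterior derivative is
  d(omega) = sum_{i < j} (∂f_j/∂x_i - ∂f_i/∂x_j) dx_i ∧ dx_j.
  coefficient of dx ∧ dy: ∂f_2/∂x - ∂f_1/∂y = ∂(x*(1 - y))/∂x - ∂(2*x + y + 2)/∂y = -y
Assembling: d(omega) = (-y) dx ∧ dy.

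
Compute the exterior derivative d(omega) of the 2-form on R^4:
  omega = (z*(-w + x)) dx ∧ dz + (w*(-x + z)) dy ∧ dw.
d(omega) = (-z) dx ∧ dz ∧ dw + (-w) dx ∧ dy ∧ dw + (-w) dy ∧ dz ∧ dw

For a 2-form omega = sum_{i<j} g_{ij} dx_i ∧ dx_j, the exterior derivative is
  d(omega) = sum_{i<j} d(g_{ij}) ∧ dx_i ∧ dx_j = sum_{i<j, k} (∂g_{ij}/∂x_k) dx_k ∧ dx_i ∧ dx_j.
Expand each term, using dx_k ∧ dx_i ∧ dx_j = sgn(permutation) dx_{(a)} ∧ dx_{(b)} ∧ dx_{(c)} with (a < b < c) sorted:
  d(z*(-w + x)) includes (∂/∂w)(z*(-w + x)) dw = (-z) dw, which multiplied by dx ∧ dz gives (-z) dx ∧ dz ∧ dw
  d(w*(-x + z)) includes (∂/∂x)(w*(-x + z)) dx = (-w) dx, which multiplied by dy ∧ dw gives (-w) dx ∧ dy ∧ dw
  d(w*(-x + z)) includes (∂/∂z)(w*(-x + z)) dz = (w) dz, which multiplied by dy ∧ dw gives (-w) dy ∧ dz ∧ dw
Collecting like 3-forms: d(omega) = (-z) dx ∧ dz ∧ dw + (-w) dx ∧ dy ∧ dw + (-w) dy ∧ dz ∧ dw.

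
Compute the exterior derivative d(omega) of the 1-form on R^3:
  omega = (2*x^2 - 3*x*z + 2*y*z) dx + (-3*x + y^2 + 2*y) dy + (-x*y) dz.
d(omega) = (-2*z - 3) dx ∧ dy + (3*x - 3*y) dx ∧ dz + (-x) dy ∧ dz

For a 1-form omega = sum_i f_i dx_i, the exterior derivative is
  d(omega) = sum_{i < j} (∂f_j/∂x_i - ∂f_i/∂x_j) dx_i ∧ dx_j.
  coefficient of dx ∧ dy: ∂f_2/∂x - ∂f_1/∂y = ∂(-3*x + y^2 + 2*y)/∂x - ∂(2*x^2 - 3*x*z + 2*y*z)/∂y = -2*z - 3
  coefficient of dx ∧ dz: ∂f_3/∂x - ∂f_1/∂z = ∂(-x*y)/∂x - ∂(2*x^2 - 3*x*z + 2*y*z)/∂z = 3*x - 3*y
  coefficient of dy ∧ dz: ∂f_3/∂y - ∂f_2/∂z = ∂(-x*y)/∂y - ∂(-3*x + y^2 + 2*y)/∂z = -x
Assembling: d(omega) = (-2*z - 3) dx ∧ dy + (3*x - 3*y) dx ∧ dz + (-x) dy ∧ dz.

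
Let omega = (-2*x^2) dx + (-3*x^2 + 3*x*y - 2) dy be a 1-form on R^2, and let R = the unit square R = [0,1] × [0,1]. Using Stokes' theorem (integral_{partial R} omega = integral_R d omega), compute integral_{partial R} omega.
integral_(partial R) omega = -3/2

Stokes: integral_partial_R omega = integral_R d omega with d omega = (∂Q/∂x - ∂P/∂y) dx ∧ dy.
  ∂Q/∂x = -6*x + 3*y
  ∂P/∂y = 0
  integrand = ∂Q/∂x - ∂P/∂y = -6*x + 3*y.
Integrating over R: integral_0^1 integral_0^1 (-6*x + 3*y) dx dy = -3/2.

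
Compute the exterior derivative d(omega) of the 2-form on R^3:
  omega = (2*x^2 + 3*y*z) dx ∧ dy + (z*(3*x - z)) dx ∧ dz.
d(omega) = (3*y) dx ∧ dy ∧ dz

For a 2-form omega = sum_{i<j} g_{ij} dx_i ∧ dx_j, the exterior derivative is
  d(omega) = sum_{i<j} d(g_{ij}) ∧ dx_i ∧ dx_j = sum_{i<j, k} (∂g_{ij}/∂x_k) dx_k ∧ dx_i ∧ dx_j.
Expand each term, using dx_k ∧ dx_i ∧ dx_j = sgn(permutation) dx_{(a)} ∧ dx_{(b)} ∧ dx_{(c)} with (a < b < c) sorted:
  d(2*x^2 + 3*y*z) includes (∂/∂z)(2*x^2 + 3*y*z) dz = (3*y) dz, which multiplied by dx ∧ dy gives (3*y) dx ∧ dy ∧ dz
Collecting like 3-forms: d(omega) = (3*y) dx ∧ dy ∧ dz.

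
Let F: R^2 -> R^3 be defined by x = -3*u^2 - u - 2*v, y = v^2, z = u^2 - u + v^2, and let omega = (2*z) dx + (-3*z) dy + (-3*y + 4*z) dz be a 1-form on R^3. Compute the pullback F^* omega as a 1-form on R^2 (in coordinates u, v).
F^* omega = (-4*u^3 - 2*u^2 - 10*u*v^2 + 6*u - 3*v^2) du + (2*u^2*v - 4*u^2 - 2*u*v + 4*u - 4*v^3 - 4*v^2) dv

Using F^*(f dg) = (f ∘ F) d(g ∘ F), substitute each coordinate x_i by F_i(u, v) in f_i, and replace dx_i by d F_i = (∂F_i/∂u) du + (∂F_i/∂v) dv.
  For the x component: f_1(F) = 2*u^2 - 2*u + 2*v^2; d F_1 = (-6*u - 1) du + (-2) dv
  For the y component: f_2(F) = -3*u^2 + 3*u - 3*v^2; d F_2 = (0) du + (2*v) dv
  For the z component: f_3(F) = 4*u^2 - 4*u + v^2; d F_3 = (2*u - 1) du + (2*v) dv
Combining and collecting du, dv coefficients:
  coeff of du: -4*u^3 - 2*u^2 - 10*u*v^2 + 6*u - 3*v^2
  coeff of dv: 2*u^2*v - 4*u^2 - 2*u*v + 4*u - 4*v^3 - 4*v^2
F^* omega = (-4*u^3 - 2*u^2 - 10*u*v^2 + 6*u - 3*v^2) du + (2*u^2*v - 4*u^2 - 2*u*v + 4*u - 4*v^3 - 4*v^2) dv.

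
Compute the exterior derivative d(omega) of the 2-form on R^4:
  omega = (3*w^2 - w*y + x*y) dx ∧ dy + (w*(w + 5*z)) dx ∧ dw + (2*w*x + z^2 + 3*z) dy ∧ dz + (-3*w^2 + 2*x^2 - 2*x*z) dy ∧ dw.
d(omega) = (6*w + 4*x - y - 2*z) dx ∧ dy ∧ dw + (-5*w) dx ∧ dz ∧ dw + (2*w) dx ∧ dy ∧ dz + (4*x) dy ∧ dz ∧ dw

For a 2-form omega = sum_{i<j} g_{ij} dx_i ∧ dx_j, the exterior derivative is
  d(omega) = sum_{i<j} d(g_{ij}) ∧ dx_i ∧ dx_j = sum_{i<j, k} (∂g_{ij}/∂x_k) dx_k ∧ dx_i ∧ dx_j.
Expand each term, using dx_k ∧ dx_i ∧ dx_j = sgn(permutation) dx_{(a)} ∧ dx_{(b)} ∧ dx_{(c)} with (a < b < c) sorted:
  d(3*w^2 - w*y + x*y) includes (∂/∂w)(3*w^2 - w*y + x*y) dw = (6*w - y) dw, which multiplied by dx ∧ dy gives (6*w - y) dx ∧ dy ∧ dw
  d(w*(w + 5*z)) includes (∂/∂z)(w*(w + 5*z)) dz = (5*w) dz, which multiplied by dx ∧ dw gives (-5*w) dx ∧ dz ∧ dw
  d(2*w*x + z^2 + 3*z) includes (∂/∂x)(2*w*x + z^2 + 3*z) dx = (2*w) dx, which multiplied by dy ∧ dz gives (2*w) dx ∧ dy ∧ dz
  d(2*w*x + z^2 + 3*z) includes (∂/∂w)(2*w*x + z^2 + 3*z) dw = (2*x) dw, which multiplied by dy ∧ dz gives (2*x) dy ∧ dz ∧ dw
  d(-3*w^2 + 2*x^2 - 2*x*z) includes (∂/∂x)(-3*w^2 + 2*x^2 - 2*x*z) dx = (4*x - 2*z) dx, which multiplied by dy ∧ dw gives (4*x - 2*z) dx ∧ dy ∧ dw
  d(-3*w^2 + 2*x^2 - 2*x*z) includes (∂/∂z)(-3*w^2 + 2*x^2 - 2*x*z) dz = (-2*x) dz, which multiplied by dy ∧ dw gives (2*x) dy ∧ dz ∧ dw
Collecting like 3-forms: d(omega) = (6*w + 4*x - y - 2*z) dx ∧ dy ∧ dw + (-5*w) dx ∧ dz ∧ dw + (2*w) dx ∧ dy ∧ dz + (4*x) dy ∧ dz ∧ dw.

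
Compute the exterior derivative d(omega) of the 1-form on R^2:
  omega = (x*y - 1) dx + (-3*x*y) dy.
d(omega) = (-x - 3*y) dx ∧ dy

For a 1-form omega = sum_i f_i dx_i, the exterior derivative is
  d(omega) = sum_{i < j} (∂f_j/∂x_i - ∂f_i/∂x_j) dx_i ∧ dx_j.
  coefficient of dx ∧ dy: ∂f_2/∂x - ∂f_1/∂y = ∂(-3*x*y)/∂x - ∂(x*y - 1)/∂y = -x - 3*y
Assembling: d(omega) = (-x - 3*y) dx ∧ dy.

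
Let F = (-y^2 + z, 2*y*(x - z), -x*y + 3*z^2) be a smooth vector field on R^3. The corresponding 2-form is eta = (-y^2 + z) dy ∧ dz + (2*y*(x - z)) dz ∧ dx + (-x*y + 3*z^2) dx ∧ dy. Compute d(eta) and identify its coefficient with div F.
d(eta) = (2*x + 4*z) dx ∧ dy ∧ dz; div F = 2*x + 4*z

For a 2-form in R^3 of the form above, applying d gives a 3-form with coefficient ∂P/∂x + ∂Q/∂y + ∂R/∂z:
  ∂P/∂x = 0
  ∂Q/∂y = 2*x - 2*z
  ∂R/∂z = 6*z
Sum = 2*x + 4*z, which is exactly div F.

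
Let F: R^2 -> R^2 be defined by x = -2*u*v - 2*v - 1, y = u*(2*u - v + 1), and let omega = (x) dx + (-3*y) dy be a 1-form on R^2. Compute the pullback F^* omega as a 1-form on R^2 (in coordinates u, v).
F^* omega = (-24*u^3 + 18*u^2*v - 18*u^2 + u*v^2 + 6*u*v - 3*u + 4*v^2 + 2*v) du + (6*u^3 + u^2*v + 3*u^2 + 8*u*v + 2*u + 4*v + 2) dv

Using F^*(f dg) = (f ∘ F) d(g ∘ F), substitute each coordinate x_i by F_i(u, v) in f_i, and replace dx_i by d F_i = (∂F_i/∂u) du + (∂F_i/∂v) dv.
  For the x component: f_1(F) = -2*u*v - 2*v - 1; d F_1 = (-2*v) du + (-2*u - 2) dv
  For the y component: f_2(F) = 3*u*(-2*u + v - 1); d F_2 = (4*u - v + 1) du + (-u) dv
Combining and collecting du, dv coefficients:
  coeff of du: -24*u^3 + 18*u^2*v - 18*u^2 + u*v^2 + 6*u*v - 3*u + 4*v^2 + 2*v
  coeff of dv: 6*u^3 + u^2*v + 3*u^2 + 8*u*v + 2*u + 4*v + 2
F^* omega = (-24*u^3 + 18*u^2*v - 18*u^2 + u*v^2 + 6*u*v - 3*u + 4*v^2 + 2*v) du + (6*u^3 + u^2*v + 3*u^2 + 8*u*v + 2*u + 4*v + 2) dv.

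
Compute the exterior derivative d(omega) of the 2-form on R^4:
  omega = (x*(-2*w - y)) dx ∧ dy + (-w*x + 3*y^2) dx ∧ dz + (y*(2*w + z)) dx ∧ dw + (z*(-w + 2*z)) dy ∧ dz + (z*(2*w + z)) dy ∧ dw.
d(omega) = (-2*w - 2*x - z) dx ∧ dy ∧ dw + (-6*y) dx ∧ dy ∧ dz + (-x - y) dx ∧ dz ∧ dw + (-2*w - 3*z) dy ∧ dz ∧ dw

For a 2-form omega = sum_{i<j} g_{ij} dx_i ∧ dx_j, the exterior derivative is
  d(omega) = sum_{i<j} d(g_{ij}) ∧ dx_i ∧ dx_j = sum_{i<j, k} (∂g_{ij}/∂x_k) dx_k ∧ dx_i ∧ dx_j.
Expand each term, using dx_k ∧ dx_i ∧ dx_j = sgn(permutation) dx_{(a)} ∧ dx_{(b)} ∧ dx_{(c)} with (a < b < c) sorted:
  d(x*(-2*w - y)) includes (∂/∂w)(x*(-2*w - y)) dw = (-2*x) dw, which multiplied by dx ∧ dy gives (-2*x) dx ∧ dy ∧ dw
  d(-w*x + 3*y^2) includes (∂/∂y)(-w*x + 3*y^2) dy = (6*y) dy, which multiplied by dx ∧ dz gives (-6*y) dx ∧ dy ∧ dz
  d(-w*x + 3*y^2) includes (∂/∂w)(-w*x + 3*y^2) dw = (-x) dw, which multiplied by dx ∧ dz gives (-x) dx ∧ dz ∧ dw
  d(y*(2*w + z)) includes (∂/∂y)(y*(2*w + z)) dy = (2*w + z) dy, which multiplied by dx ∧ dw gives (-2*w - z) dx ∧ dy ∧ dw
  d(y*(2*w + z)) includes (∂/∂z)(y*(2*w + z)) dz = (y) dz, which multiplied by dx ∧ dw gives (-y) dx ∧ dz ∧ dw
  d(z*(-w + 2*z)) includes (∂/∂w)(z*(-w + 2*z)) dw = (-z) dw, which multiplied by dy ∧ dz gives (-z) dy ∧ dz ∧ dw
  d(z*(2*w + z)) includes (∂/∂z)(z*(2*w + z)) dz = (2*w + 2*z) dz, which multiplied by dy ∧ dw gives (-2*w - 2*z) dy ∧ dz ∧ dw
Collecting like 3-forms: d(omega) = (-2*w - 2*x - z) dx ∧ dy ∧ dw + (-6*y) dx ∧ dy ∧ dz + (-x - y) dx ∧ dz ∧ dw + (-2*w - 3*z) dy ∧ dz ∧ dw.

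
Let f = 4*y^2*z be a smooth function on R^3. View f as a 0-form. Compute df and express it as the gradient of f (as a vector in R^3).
df = (0) dx + (8*y*z) dy + (4*y^2) dz; grad f = (0, 8*y*z, 4*y^2)

For a 0-form f, d f = (∂f/∂x) dx + (∂f/∂y) dy + (∂f/∂z) dz. The components of the vector representation are exactly the entries of grad f in Cartesian coordinates:
  ∂f/∂x = 0
  ∂f/∂y = 8*y*z
  ∂f/∂z = 4*y^2.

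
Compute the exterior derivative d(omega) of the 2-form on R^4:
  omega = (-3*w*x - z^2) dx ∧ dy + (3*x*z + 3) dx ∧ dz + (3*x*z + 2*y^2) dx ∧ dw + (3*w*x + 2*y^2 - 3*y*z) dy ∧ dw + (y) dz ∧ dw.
d(omega) = (-2*z) dx ∧ dy ∧ dz + (3*w - 3*x - 4*y) dx ∧ dy ∧ dw + (-3*x) dx ∧ dz ∧ dw + (3*y + 1) dy ∧ dz ∧ dw

For a 2-form omega = sum_{i<j} g_{ij} dx_i ∧ dx_j, the exterior derivative is
  d(omega) = sum_{i<j} d(g_{ij}) ∧ dx_i ∧ dx_j = sum_{i<j, k} (∂g_{ij}/∂x_k) dx_k ∧ dx_i ∧ dx_j.
Expand each term, using dx_k ∧ dx_i ∧ dx_j = sgn(permutation) dx_{(a)} ∧ dx_{(b)} ∧ dx_{(c)} with (a < b < c) sorted:
  d(-3*w*x - z^2) includes (∂/∂z)(-3*w*x - z^2) dz = (-2*z) dz, which multiplied by dx ∧ dy gives (-2*z) dx ∧ dy ∧ dz
  d(-3*w*x - z^2) includes (∂/∂w)(-3*w*x - z^2) dw = (-3*x) dw, which multiplied by dx ∧ dy gives (-3*x) dx ∧ dy ∧ dw
  d(3*x*z + 2*y^2) includes (∂/∂y)(3*x*z + 2*y^2) dy = (4*y) dy, which multiplied by dx ∧ dw gives (-4*y) dx ∧ dy ∧ dw
  d(3*x*z + 2*y^2) includes (∂/∂z)(3*x*z + 2*y^2) dz = (3*x) dz, which multiplied by dx ∧ dw gives (-3*x) dx ∧ dz ∧ dw
  d(3*w*x + 2*y^2 - 3*y*z) includes (∂/∂x)(3*w*x + 2*y^2 - 3*y*z) dx = (3*w) dx, which multiplied by dy ∧ dw gives (3*w) dx ∧ dy ∧ dw
  d(3*w*x + 2*y^2 - 3*y*z) includes (∂/∂z)(3*w*x + 2*y^2 - 3*y*z) dz = (-3*y) dz, which multiplied by dy ∧ dw gives (3*y) dy ∧ dz ∧ dw
  d(y) includes (∂/∂y)(y) dy = (1) dy, which multiplied by dz ∧ dw gives (1) dy ∧ dz ∧ dw
Collecting like 3-forms: d(omega) = (-2*z) dx ∧ dy ∧ dz + (3*w - 3*x - 4*y) dx ∧ dy ∧ dw + (-3*x) dx ∧ dz ∧ dw + (3*y + 1) dy ∧ dz ∧ dw.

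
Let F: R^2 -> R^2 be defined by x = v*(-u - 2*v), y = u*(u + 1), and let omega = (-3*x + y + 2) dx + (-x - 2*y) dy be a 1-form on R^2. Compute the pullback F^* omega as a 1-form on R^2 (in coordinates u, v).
F^* omega = (-4*u^3 + u^2*v - 6*u^2 + u*v^2 - 2*u - 6*v^3 + 2*v^2 - 2*v) du + (-u^3 - 7*u^2*v - u^2 - 18*u*v^2 - 4*u*v - 2*u - 24*v^3 - 8*v) dv

Using F^*(f dg) = (f ∘ F) d(g ∘ F), substitute each coordinate x_i by F_i(u, v) in f_i, and replace dx_i by d F_i = (∂F_i/∂u) du + (∂F_i/∂v) dv.
  For the x component: f_1(F) = u^2 + 3*u*v + u + 6*v^2 + 2; d F_1 = (-v) du + (-u - 4*v) dv
  For the y component: f_2(F) = -2*u^2 + u*v - 2*u + 2*v^2; d F_2 = (2*u + 1) du + (0) dv
Combining and collecting du, dv coefficients:
  coeff of du: -4*u^3 + u^2*v - 6*u^2 + u*v^2 - 2*u - 6*v^3 + 2*v^2 - 2*v
  coeff of dv: -u^3 - 7*u^2*v - u^2 - 18*u*v^2 - 4*u*v - 2*u - 24*v^3 - 8*v
F^* omega = (-4*u^3 + u^2*v - 6*u^2 + u*v^2 - 2*u - 6*v^3 + 2*v^2 - 2*v) du + (-u^3 - 7*u^2*v - u^2 - 18*u*v^2 - 4*u*v - 2*u - 24*v^3 - 8*v) dv.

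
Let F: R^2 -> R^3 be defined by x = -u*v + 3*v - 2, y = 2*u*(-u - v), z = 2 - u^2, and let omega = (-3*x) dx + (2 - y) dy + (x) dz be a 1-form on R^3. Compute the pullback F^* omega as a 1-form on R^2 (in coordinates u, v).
F^* omega = (-8*u^3 - 10*u^2*v - 7*u*v^2 - 6*u*v - 4*u + 9*v^2 - 10*v) du + (-4*u^3 - 7*u^2*v + 18*u*v - 10*u - 27*v + 18) dv

Using F^*(f dg) = (f ∘ F) d(g ∘ F), substitute each coordinate x_i by F_i(u, v) in f_i, and replace dx_i by d F_i = (∂F_i/∂u) du + (∂F_i/∂v) dv.
  For the x component: f_1(F) = 3*u*v - 9*v + 6; d F_1 = (-v) du + (3 - u) dv
  For the y component: f_2(F) = 2*u^2 + 2*u*v + 2; d F_2 = (-4*u - 2*v) du + (-2*u) dv
  For the z component: f_3(F) = -u*v + 3*v - 2; d F_3 = (-2*u) du + (0) dv
Combining and collecting du, dv coefficients:
  coeff of du: -8*u^3 - 10*u^2*v - 7*u*v^2 - 6*u*v - 4*u + 9*v^2 - 10*v
  coeff of dv: -4*u^3 - 7*u^2*v + 18*u*v - 10*u - 27*v + 18
F^* omega = (-8*u^3 - 10*u^2*v - 7*u*v^2 - 6*u*v - 4*u + 9*v^2 - 10*v) du + (-4*u^3 - 7*u^2*v + 18*u*v - 10*u - 27*v + 18) dv.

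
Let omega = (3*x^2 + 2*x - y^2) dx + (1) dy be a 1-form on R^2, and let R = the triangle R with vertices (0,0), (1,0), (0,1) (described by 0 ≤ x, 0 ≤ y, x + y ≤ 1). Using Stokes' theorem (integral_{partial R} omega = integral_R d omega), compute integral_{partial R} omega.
integral_(partial R) omega = 1/3

Stokes: integral_partial_R omega = integral_R d omega with d omega = (∂Q/∂x - ∂P/∂y) dx ∧ dy.
  ∂Q/∂x = 0
  ∂P/∂y = -2*y
  integrand = ∂Q/∂x - ∂P/∂y = 2*y.
Integrating over R: integral_0^1 integral_0^{1-x} (2*y) dy dx = 1/3.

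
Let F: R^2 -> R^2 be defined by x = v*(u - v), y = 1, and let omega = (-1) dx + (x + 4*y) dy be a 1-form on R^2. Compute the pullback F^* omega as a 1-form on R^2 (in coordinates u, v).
F^* omega = (-v) du + (-u + 2*v) dv

Using F^*(f dg) = (f ∘ F) d(g ∘ F), substitute each coordinate x_i by F_i(u, v) in f_i, and replace dx_i by d F_i = (∂F_i/∂u) du + (∂F_i/∂v) dv.
  For the x component: f_1(F) = -1; d F_1 = (v) du + (u - 2*v) dv
  For the y component: f_2(F) = u*v - v^2 + 4; d F_2 = (0) du + (0) dv
Combining and collecting du, dv coefficients:
  coeff of du: -v
  coeff of dv: -u + 2*v
F^* omega = (-v) du + (-u + 2*v) dv.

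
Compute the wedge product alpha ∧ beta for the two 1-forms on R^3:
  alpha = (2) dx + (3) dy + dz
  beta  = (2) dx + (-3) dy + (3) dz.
alpha ∧ beta = (-12) dx ∧ dy + (4) dx ∧ dz + (12) dy ∧ dz

Distribute the wedge, using dx_i ∧ dx_j = -dx_j ∧ dx_i and dx_i ∧ dx_i = 0. For each pair (i, j) with i < j, the coefficient of dx_i ∧ dx_j in alpha ∧ beta is (alpha_i * beta_j - alpha_j * beta_i). Collecting: alpha ∧ beta = (-12) dx ∧ dy + (4) dx ∧ dz + (12) dy ∧ dz.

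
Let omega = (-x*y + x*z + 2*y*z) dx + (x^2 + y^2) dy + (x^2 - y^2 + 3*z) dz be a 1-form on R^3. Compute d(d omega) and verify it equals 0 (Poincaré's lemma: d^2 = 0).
d(d omega) = 0

Step 1: d omega = sum_{i<j} (∂f_j/∂x_i - ∂f_i/∂x_j) dx_i ∧ dx_j:
  coeff of dx ∧ dy: 3*x - 2*z
  coeff of dx ∧ dz: x - 2*y
  coeff of dy ∧ dz: -2*y
Step 2: Apply d again to each 2-form coefficient. The only possible 3-form in R^3 is dx ∧ dy ∧ dz, with coefficient
  ∂(coeff of dy∧dz)/∂x - ∂(coeff of dx∧dz)/∂y + ∂(coeff of dx∧dy)/∂z
  = ∂/∂x (-2*y) - ∂/∂y (x - 2*y) + ∂/∂z (3*x - 2*z).
Each of these terms simplifies to sums of mixed partials that cancel in pairs. The result is 0 (by equality of mixed partials for smooth functions — Schwarz / Clairaut).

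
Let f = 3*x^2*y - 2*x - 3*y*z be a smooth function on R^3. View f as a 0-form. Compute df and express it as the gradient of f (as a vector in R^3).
df = (6*x*y - 2) dx + (3*x^2 - 3*z) dy + (-3*y) dz; grad f = (6*x*y - 2, 3*x^2 - 3*z, -3*y)

For a 0-form f, d f = (∂f/∂x) dx + (∂f/∂y) dy + (∂f/∂z) dz. The components of the vector representation are exactly the entries of grad f in Cartesian coordinates:
  ∂f/∂x = 6*x*y - 2
  ∂f/∂y = 3*x^2 - 3*z
  ∂f/∂z = -3*y.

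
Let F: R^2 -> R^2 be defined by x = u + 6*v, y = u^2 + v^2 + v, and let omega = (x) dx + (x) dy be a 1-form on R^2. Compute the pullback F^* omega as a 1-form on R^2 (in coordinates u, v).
F^* omega = (2*u^2 + 12*u*v + u + 6*v) du + (2*u*v + 7*u + 12*v^2 + 42*v) dv

Using F^*(f dg) = (f ∘ F) d(g ∘ F), substitute each coordinate x_i by F_i(u, v) in f_i, and replace dx_i by d F_i = (∂F_i/∂u) du + (∂F_i/∂v) dv.
  For the x component: f_1(F) = u + 6*v; d F_1 = (1) du + (6) dv
  For the y component: f_2(F) = u + 6*v; d F_2 = (2*u) du + (2*v + 1) dv
Combining and collecting du, dv coefficients:
  coeff of du: 2*u^2 + 12*u*v + u + 6*v
  coeff of dv: 2*u*v + 7*u + 12*v^2 + 42*v
F^* omega = (2*u^2 + 12*u*v + u + 6*v) du + (2*u*v + 7*u + 12*v^2 + 42*v) dv.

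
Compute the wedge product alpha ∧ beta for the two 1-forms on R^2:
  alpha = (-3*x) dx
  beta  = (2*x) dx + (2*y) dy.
alpha ∧ beta = (-6*x*y) dx ∧ dy

Distribute the wedge, using dx_i ∧ dx_j = -dx_j ∧ dx_i and dx_i ∧ dx_i = 0. For each pair (i, j) with i < j, the coefficient of dx_i ∧ dx_j in alpha ∧ beta is (alpha_i * beta_j - alpha_j * beta_i). Collecting: alpha ∧ beta = (-6*x*y) dx ∧ dy.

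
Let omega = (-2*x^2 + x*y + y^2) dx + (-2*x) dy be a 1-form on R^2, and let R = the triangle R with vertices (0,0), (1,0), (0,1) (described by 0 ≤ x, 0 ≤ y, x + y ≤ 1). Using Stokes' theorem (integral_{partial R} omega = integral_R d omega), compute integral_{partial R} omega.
integral_(partial R) omega = -3/2

Stokes: integral_partial_R omega = integral_R d omega with d omega = (∂Q/∂x - ∂P/∂y) dx ∧ dy.
  ∂Q/∂x = -2
  ∂P/∂y = x + 2*y
  integrand = ∂Q/∂x - ∂P/∂y = -x - 2*y - 2.
Integrating over R: integral_0^1 integral_0^{1-x} (-x - 2*y - 2) dy dx = -3/2.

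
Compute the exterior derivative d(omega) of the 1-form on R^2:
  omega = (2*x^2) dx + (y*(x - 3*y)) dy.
d(omega) = (y) dx ∧ dy

For a 1-form omega = sum_i f_i dx_i, the exterior derivative is
  d(omega) = sum_{i < j} (∂f_j/∂x_i - ∂f_i/∂x_j) dx_i ∧ dx_j.
  coefficient of dx ∧ dy: ∂f_2/∂x - ∂f_1/∂y = ∂(y*(x - 3*y))/∂x - ∂(2*x^2)/∂y = y
Assembling: d(omega) = (y) dx ∧ dy.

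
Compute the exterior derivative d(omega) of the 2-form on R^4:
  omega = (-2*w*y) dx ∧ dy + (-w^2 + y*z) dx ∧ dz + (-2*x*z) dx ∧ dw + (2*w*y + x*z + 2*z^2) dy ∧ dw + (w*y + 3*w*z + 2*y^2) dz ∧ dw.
d(omega) = (-2*y + z) dx ∧ dy ∧ dw + (-z) dx ∧ dy ∧ dz + (-2*w + 2*x) dx ∧ dz ∧ dw + (w - x + 4*y - 4*z) dy ∧ dz ∧ dw

For a 2-form omega = sum_{i<j} g_{ij} dx_i ∧ dx_j, the exterior derivative is
  d(omega) = sum_{i<j} d(g_{ij}) ∧ dx_i ∧ dx_j = sum_{i<j, k} (∂g_{ij}/∂x_k) dx_k ∧ dx_i ∧ dx_j.
Expand each term, using dx_k ∧ dx_i ∧ dx_j = sgn(permutation) dx_{(a)} ∧ dx_{(b)} ∧ dx_{(c)} with (a < b < c) sorted:
  d(-2*w*y) includes (∂/∂w)(-2*w*y) dw = (-2*y) dw, which multiplied by dx ∧ dy gives (-2*y) dx ∧ dy ∧ dw
  d(-w^2 + y*z) includes (∂/∂y)(-w^2 + y*z) dy = (z) dy, which multiplied by dx ∧ dz gives (-z) dx ∧ dy ∧ dz
  d(-w^2 + y*z) includes (∂/∂w)(-w^2 + y*z) dw = (-2*w) dw, which multiplied by dx ∧ dz gives (-2*w) dx ∧ dz ∧ dw
  d(-2*x*z) includes (∂/∂z)(-2*x*z) dz = (-2*x) dz, which multiplied by dx ∧ dw gives (2*x) dx ∧ dz ∧ dw
  d(2*w*y + x*z + 2*z^2) includes (∂/∂x)(2*w*y + x*z + 2*z^2) dx = (z) dx, which multiplied by dy ∧ dw gives (z) dx ∧ dy ∧ dw
  d(2*w*y + x*z + 2*z^2) includes (∂/∂z)(2*w*y + x*z + 2*z^2) dz = (x + 4*z) dz, which multiplied by dy ∧ dw gives (-x - 4*z) dy ∧ dz ∧ dw
  d(w*y + 3*w*z + 2*y^2) includes (∂/∂y)(w*y + 3*w*z + 2*y^2) dy = (w + 4*y) dy, which multiplied by dz ∧ dw gives (w + 4*y) dy ∧ dz ∧ dw
Collecting like 3-forms: d(omega) = (-2*y + z) dx ∧ dy ∧ dw + (-z) dx ∧ dy ∧ dz + (-2*w + 2*x) dx ∧ dz ∧ dw + (w - x + 4*y - 4*z) dy ∧ dz ∧ dw.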